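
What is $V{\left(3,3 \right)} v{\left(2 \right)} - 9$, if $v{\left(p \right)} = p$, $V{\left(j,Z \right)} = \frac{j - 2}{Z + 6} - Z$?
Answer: $- \frac{133}{9} \approx -14.778$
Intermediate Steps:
$V{\left(j,Z \right)} = - Z + \frac{-2 + j}{6 + Z}$ ($V{\left(j,Z \right)} = \frac{-2 + j}{6 + Z} - Z = - Z + \frac{-2 + j}{6 + Z}$)
$V{\left(3,3 \right)} v{\left(2 \right)} - 9 = \frac{-2 + 3 - 3^{2} - 18}{6 + 3} \cdot 2 - 9 = \frac{-2 + 3 - 9 - 18}{9} \cdot 2 - 9 = \frac{1}{9} \left(-26\right) 2 - 9 = \left(- \frac{26}{9}\right) 2 - 9 = - \frac{52}{9} - 9 = - \frac{133}{9}$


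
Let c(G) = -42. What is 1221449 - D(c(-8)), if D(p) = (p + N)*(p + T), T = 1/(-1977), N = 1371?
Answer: 841719396/659 ≈ 1.2773e+6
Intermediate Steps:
T = -1/1977 ≈ -0.00050582
D(p) = (1371 + p)*(-1/1977 + p) (D(p) = (p + 1371)*(p - 1/1977) = (1371 + p)*(-1/1977 + p))
1221449 - D(c(-8)) = 1221449 - (-457/659 + (-42)² + (2710466/1977)*(-42)) = 1221449 - (-457/659 + 1764 - 37946524/659) = 1221449 - 1*(-36784505/659) = 1221449 + 36784505/659 = 841719396/659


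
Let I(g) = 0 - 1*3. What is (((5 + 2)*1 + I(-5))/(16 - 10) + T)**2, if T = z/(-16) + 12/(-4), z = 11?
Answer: 21025/2304 ≈ 9.1254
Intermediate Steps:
I(g) = -3 (I(g) = 0 - 3 = -3)
T = -59/16 (T = 11/(-16) + 12/(-4) = 11*(-1/16) + 12*(-1/4) = -11/16 - 3 = -59/16 ≈ -3.6875)
(((5 + 2)*1 + I(-5))/(16 - 10) + T)**2 = (((5 + 2)*1 - 3)/(16 - 10) - 59/16)**2 = ((7*1 - 3)/6 - 59/16)**2 = ((7 - 3)*(1/6) - 59/16)**2 = (4*(1/6) - 59/16)**2 = (2/3 - 59/16)**2 = (-145/48)**2 = 21025/2304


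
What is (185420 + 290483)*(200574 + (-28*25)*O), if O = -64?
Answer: 116774222722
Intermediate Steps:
(185420 + 290483)*(200574 + (-28*25)*O) = (185420 + 290483)*(200574 - 28*25*(-64)) = 475903*(200574 - 700*(-64)) = 475903*(200574 + 44800) = 475903*245374 = 116774222722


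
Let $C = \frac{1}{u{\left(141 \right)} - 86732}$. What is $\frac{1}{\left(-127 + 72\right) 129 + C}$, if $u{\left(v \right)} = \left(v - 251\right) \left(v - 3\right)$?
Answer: $- \frac{101912}{723065641} \approx -0.00014094$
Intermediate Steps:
$u{\left(v \right)} = \left(-251 + v\right) \left(-3 + v\right)$
$C = - \frac{1}{101912}$ ($C = \frac{1}{\left(753 + 141^{2} - 35814\right) - 86732} = \frac{1}{\left(753 + 19881 - 35814\right) - 86732} = \frac{1}{-15180 - 86732} = \frac{1}{-101912} = - \frac{1}{101912} \approx -9.8124 \cdot 10^{-6}$)
$\frac{1}{\left(-127 + 72\right) 129 + C} = \frac{1}{\left(-127 + 72\right) 129 - \frac{1}{101912}} = \frac{1}{\left(-55\right) 129 - \frac{1}{101912}} = \frac{1}{-7095 - \frac{1}{101912}} = \frac{1}{- \frac{723065641}{101912}} = - \frac{101912}{723065641}$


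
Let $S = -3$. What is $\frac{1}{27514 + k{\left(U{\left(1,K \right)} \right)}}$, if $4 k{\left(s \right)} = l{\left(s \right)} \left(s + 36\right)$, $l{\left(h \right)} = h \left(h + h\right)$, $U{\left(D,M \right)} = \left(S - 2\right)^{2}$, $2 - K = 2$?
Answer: $\frac{2}{93153} \approx 2.147 \cdot 10^{-5}$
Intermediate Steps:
$K = 0$ ($K = 2 - 2 = 0$)
$U{\left(D,M \right)} = 25$ ($U{\left(D,M \right)} = \left(-3 - 2\right)^{2} = \left(-5\right)^{2} = 25$)
$l{\left(h \right)} = 2 h^{2}$ ($l{\left(h \right)} = h 2 h = 2 h^{2}$)
$k{\left(s \right)} = \frac{s^{2} \left(36 + s\right)}{2}$ ($k{\left(s \right)} = \frac{2 s^{2} \left(s + 36\right)}{4} = \frac{2 s^{2} \left(36 + s\right)}{4} = \frac{s^{2} \left(36 + s\right)}{2}$)
$\frac{1}{27514 + k{\left(U{\left(1,K \right)} \right)}} = \frac{1}{27514 + \frac{25^{2} \left(36 + 25\right)}{2}} = \frac{1}{27514 + \frac{1}{2} \cdot 625 \cdot 61} = \frac{1}{27514 + \frac{38125}{2}} = \frac{1}{\frac{93153}{2}} = \frac{2}{93153}$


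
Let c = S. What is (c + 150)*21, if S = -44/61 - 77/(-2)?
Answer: 481089/122 ≈ 3943.4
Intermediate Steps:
S = 4609/122 (S = -44*1/61 - 77*(-½) = -44/61 + 77/2 = 4609/122 ≈ 37.779)
c = 4609/122 ≈ 37.779
(c + 150)*21 = (4609/122 + 150)*21 = (22909/122)*21 = 481089/122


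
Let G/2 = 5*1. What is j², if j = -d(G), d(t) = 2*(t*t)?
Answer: 40000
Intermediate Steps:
G = 10 (G = 2*(5*1) = 2*5 = 10)
d(t) = 2*t²
j = -200 (j = -2*10² = -2*100 = -1*200 = -200)
j² = (-200)² = 40000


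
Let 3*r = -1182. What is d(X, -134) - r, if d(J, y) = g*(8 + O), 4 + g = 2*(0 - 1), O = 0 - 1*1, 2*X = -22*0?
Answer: 352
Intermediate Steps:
X = 0 (X = (-22*0)/2 = (1/2)*0 = 0)
r = -394 (r = (1/3)*(-1182) = -394)
O = -1 (O = 0 - 1 = -1)
g = -6 (g = -4 + 2*(0 - 1) = -4 + 2*(-1) = -4 - 2 = -6)
d(J, y) = -42 (d(J, y) = -6*(8 - 1) = -6*7 = -42)
d(X, -134) - r = -42 - 1*(-394) = -42 + 394 = 352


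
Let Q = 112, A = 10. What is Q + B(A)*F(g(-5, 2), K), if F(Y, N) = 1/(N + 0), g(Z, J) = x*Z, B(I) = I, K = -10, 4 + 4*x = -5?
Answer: 111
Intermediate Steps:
x = -9/4 (x = -1 + (¼)*(-5) = -1 - 5/4 = -9/4 ≈ -2.2500)
g(Z, J) = -9*Z/4
F(Y, N) = 1/N
Q + B(A)*F(g(-5, 2), K) = 112 + 10/(-10) = 112 + 10*(-⅒) = 112 - 1 = 111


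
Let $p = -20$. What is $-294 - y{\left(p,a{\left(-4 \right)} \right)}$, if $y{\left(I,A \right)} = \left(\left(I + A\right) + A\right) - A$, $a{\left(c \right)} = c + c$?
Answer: $-266$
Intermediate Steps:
$a{\left(c \right)} = 2 c$
$y{\left(I,A \right)} = A + I$ ($y{\left(I,A \right)} = \left(\left(A + I\right) + A\right) - A = \left(I + 2 A\right) - A = A + I$)
$-294 - y{\left(p,a{\left(-4 \right)} \right)} = -294 - \left(2 \left(-4\right) - 20\right) = -294 - \left(-8 - 20\right) = -294 - -28 = -294 + 28 = -266$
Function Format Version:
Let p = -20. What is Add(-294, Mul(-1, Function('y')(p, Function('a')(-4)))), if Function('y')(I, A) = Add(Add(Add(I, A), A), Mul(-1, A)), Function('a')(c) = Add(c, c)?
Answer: -266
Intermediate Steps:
Function('a')(c) = Mul(2, c)
Function('y')(I, A) = Add(A, I) (Function('y')(I, A) = Add(Add(Add(A, I), A), Mul(-1, A)) = Add(Add(I, Mul(2, A)), Mul(-1, A)) = Add(A, I))
Add(-294, Mul(-1, Function('y')(p, Function('a')(-4)))) = Add(-294, Mul(-1, Add(Mul(2, -4), -20))) = Add(-294, Mul(-1, Add(-8, -20))) = Add(-294, Mul(-1, -28)) = Add(-294, 28) = -266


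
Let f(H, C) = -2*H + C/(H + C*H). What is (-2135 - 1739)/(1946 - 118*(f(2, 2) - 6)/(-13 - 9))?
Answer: -127842/62507 ≈ -2.0452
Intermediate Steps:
f(H, C) = -2*H + C/(H + C*H)
(-2135 - 1739)/(1946 - 118*(f(2, 2) - 6)/(-13 - 9)) = (-2135 - 1739)/(1946 - 118*((2 - 2*2**2 - 2*2*2**2)/(2*(1 + 2)) - 6)/(-13 - 9)) = -3874/(1946 - 118*((1/2)*(2 - 2*4 - 2*2*4)/3 - 6)/(-22)) = -3874/(1946 - 118*((1/2)*(1/3)*(2 - 8 - 16) - 6)*(-1)/22) = -3874/(1946 - 118*((1/2)*(1/3)*(-22) - 6)*(-1)/22) = -3874/(1946 - 118*(-11/3 - 6)*(-1)/22) = -3874/(1946 - (-3422)*(-1)/(3*22)) = -3874/(1946 - 118*29/66) = -3874/(1946 - 1711/33) = -3874/62507/33 = -3874*33/62507 = -127842/62507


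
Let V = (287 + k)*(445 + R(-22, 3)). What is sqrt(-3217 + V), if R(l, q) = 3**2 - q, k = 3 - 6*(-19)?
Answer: sqrt(178987) ≈ 423.07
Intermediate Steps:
k = 117 (k = 3 + 114 = 117)
R(l, q) = 9 - q
V = 182204 (V = (287 + 117)*(445 + (9 - 1*3)) = 404*(445 + (9 - 3)) = 404*(445 + 6) = 404*451 = 182204)
sqrt(-3217 + V) = sqrt(-3217 + 182204) = sqrt(178987)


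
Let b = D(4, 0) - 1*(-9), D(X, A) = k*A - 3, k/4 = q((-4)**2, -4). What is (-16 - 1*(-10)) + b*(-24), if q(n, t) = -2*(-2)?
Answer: -150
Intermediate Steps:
q(n, t) = 4
k = 16 (k = 4*4 = 16)
D(X, A) = -3 + 16*A (D(X, A) = 16*A - 3 = -3 + 16*A)
b = 6 (b = (-3 + 16*0) - 1*(-9) = (-3 + 0) + 9 = -3 + 9 = 6)
(-16 - 1*(-10)) + b*(-24) = (-16 - 1*(-10)) + 6*(-24) = (-16 + 10) - 144 = -6 - 144 = -150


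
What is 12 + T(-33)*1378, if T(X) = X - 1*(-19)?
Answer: -19280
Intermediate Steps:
T(X) = 19 + X (T(X) = X + 19 = 19 + X)
12 + T(-33)*1378 = 12 + (19 - 33)*1378 = 12 - 14*1378 = 12 - 19292 = -19280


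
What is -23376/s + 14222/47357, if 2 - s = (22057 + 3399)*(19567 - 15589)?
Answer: 720641570842/2397778818931 ≈ 0.30055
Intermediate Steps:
s = -101263966 (s = 2 - (22057 + 3399)*(19567 - 15589) = 2 - 25456*3978 = 2 - 1*101263968 = 2 - 101263968 = -101263966)
-23376/s + 14222/47357 = -23376/(-101263966) + 14222/47357 = -23376*(-1/101263966) + 14222*(1/47357) = 11688/50631983 + 14222/47357 = 720641570842/2397778818931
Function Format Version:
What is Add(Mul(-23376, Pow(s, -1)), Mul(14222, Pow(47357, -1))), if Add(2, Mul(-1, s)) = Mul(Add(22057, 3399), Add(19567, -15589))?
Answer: Rational(720641570842, 2397778818931) ≈ 0.30055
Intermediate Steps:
s = -101263966 (s = Add(2, Mul(-1, Mul(Add(22057, 3399), Add(19567, -15589)))) = Add(2, Mul(-1, Mul(25456, 3978))) = Add(2, Mul(-1, 101263968)) = Add(2, -101263968) = -101263966)
Add(Mul(-23376, Pow(s, -1)), Mul(14222, Pow(47357, -1))) = Add(Mul(-23376, Pow(-101263966, -1)), Mul(14222, Pow(47357, -1))) = Add(Mul(-23376, Rational(-1, 101263966)), Mul(14222, Rational(1, 47357))) = Add(Rational(11688, 50631983), Rational(14222, 47357)) = Rational(720641570842, 2397778818931)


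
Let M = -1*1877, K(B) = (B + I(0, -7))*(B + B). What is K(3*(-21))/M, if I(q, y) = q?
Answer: -7938/1877 ≈ -4.2291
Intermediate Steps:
K(B) = 2*B² (K(B) = (B + 0)*(B + B) = B*(2*B) = 2*B²)
M = -1877
K(3*(-21))/M = (2*(3*(-21))²)/(-1877) = (2*(-63)²)*(-1/1877) = (2*3969)*(-1/1877) = 7938*(-1/1877) = -7938/1877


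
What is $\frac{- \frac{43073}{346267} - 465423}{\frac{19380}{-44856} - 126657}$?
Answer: $\frac{602418580774332}{163938546369427} \approx 3.6747$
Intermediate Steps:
$\frac{- \frac{43073}{346267} - 465423}{\frac{19380}{-44856} - 126657} = \frac{\left(-43073\right) \frac{1}{346267} - 465423}{19380 \left(- \frac{1}{44856}\right) - 126657} = \frac{- \frac{43073}{346267} - 465423}{- \frac{1615}{3738} - 126657} = - \frac{161160669014}{346267 \left(- \frac{473445481}{3738}\right)} = \left(- \frac{161160669014}{346267}\right) \left(- \frac{3738}{473445481}\right) = \frac{602418580774332}{163938546369427}$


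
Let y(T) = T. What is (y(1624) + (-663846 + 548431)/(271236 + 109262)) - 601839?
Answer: -228380722485/380498 ≈ -6.0022e+5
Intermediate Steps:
(y(1624) + (-663846 + 548431)/(271236 + 109262)) - 601839 = (1624 + (-663846 + 548431)/(271236 + 109262)) - 601839 = (1624 - 115415/380498) - 601839 = 617813337/380498 - 601839 = -228380722485/380498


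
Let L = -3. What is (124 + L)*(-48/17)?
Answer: -5808/17 ≈ -341.65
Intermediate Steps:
(124 + L)*(-48/17) = (124 - 3)*(-48/17) = 121*(-48*1/17) = 121*(-48/17) = -5808/17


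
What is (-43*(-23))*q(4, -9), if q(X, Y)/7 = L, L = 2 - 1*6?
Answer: -27692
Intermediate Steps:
L = -4 (L = 2 - 6 = -4)
q(X, Y) = -28 (q(X, Y) = 7*(-4) = -28)
(-43*(-23))*q(4, -9) = -43*(-23)*(-28) = 989*(-28) = -27692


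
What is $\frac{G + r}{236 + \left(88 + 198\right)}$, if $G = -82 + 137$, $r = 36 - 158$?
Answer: $- \frac{67}{522} \approx -0.12835$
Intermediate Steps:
$r = -122$ ($r = 36 - 158 = -122$)
$G = 55$
$\frac{G + r}{236 + \left(88 + 198\right)} = \frac{55 - 122}{236 + \left(88 + 198\right)} = - \frac{67}{236 + 286} = - \frac{67}{522}$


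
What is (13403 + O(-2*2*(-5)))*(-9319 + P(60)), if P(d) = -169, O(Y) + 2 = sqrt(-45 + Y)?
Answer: -127148688 - 47440*I ≈ -1.2715e+8 - 47440.0*I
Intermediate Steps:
O(Y) = -2 + sqrt(-45 + Y)
(13403 + O(-2*2*(-5)))*(-9319 + P(60)) = (13403 + (-2 + sqrt(-45 - 2*2*(-5))))*(-9319 - 169) = (13403 + (-2 + sqrt(-45 - 4*(-5))))*(-9488) = (13403 + (-2 + sqrt(-45 + 20)))*(-9488) = (13403 + (-2 + sqrt(-25)))*(-9488) = (13403 + (-2 + 5*I))*(-9488) = (13401 + 5*I)*(-9488) = -127148688 - 47440*I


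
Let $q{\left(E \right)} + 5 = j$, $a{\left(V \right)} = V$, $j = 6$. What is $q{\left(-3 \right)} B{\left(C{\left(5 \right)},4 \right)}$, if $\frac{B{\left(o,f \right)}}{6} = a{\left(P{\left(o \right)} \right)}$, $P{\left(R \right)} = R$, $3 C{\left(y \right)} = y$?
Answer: $10$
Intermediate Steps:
$C{\left(y \right)} = \frac{y}{3}$
$B{\left(o,f \right)} = 6 o$
$q{\left(E \right)} = 1$ ($q{\left(E \right)} = -5 + 6 = 1$)
$q{\left(-3 \right)} B{\left(C{\left(5 \right)},4 \right)} = 1 \cdot 6 \cdot \frac{1}{3} \cdot 5 = 1 \cdot 6 \cdot \frac{5}{3} = 1 \cdot 10 = 10$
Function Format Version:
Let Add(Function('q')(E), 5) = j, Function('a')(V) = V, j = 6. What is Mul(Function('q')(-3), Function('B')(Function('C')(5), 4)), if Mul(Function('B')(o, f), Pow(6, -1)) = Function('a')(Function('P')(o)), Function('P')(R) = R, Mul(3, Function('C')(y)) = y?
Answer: 10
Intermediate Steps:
Function('C')(y) = Mul(Rational(1, 3), y)
Function('B')(o, f) = Mul(6, o)
Function('q')(E) = 1 (Function('q')(E) = Add(-5, 6) = 1)
Mul(Function('q')(-3), Function('B')(Function('C')(5), 4)) = Mul(1, Mul(6, Mul(Rational(1, 3), 5))) = Mul(1, Mul(6, Rational(5, 3))) = Mul(1, 10) = 10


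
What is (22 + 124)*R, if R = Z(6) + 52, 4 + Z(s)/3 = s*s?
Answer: 21608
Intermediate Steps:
Z(s) = -12 + 3*s**2 (Z(s) = -12 + 3*(s*s) = -12 + 3*s**2)
R = 148 (R = (-12 + 3*6**2) + 52 = (-12 + 3*36) + 52 = (-12 + 108) + 52 = 96 + 52 = 148)
(22 + 124)*R = (22 + 124)*148 = 146*148 = 21608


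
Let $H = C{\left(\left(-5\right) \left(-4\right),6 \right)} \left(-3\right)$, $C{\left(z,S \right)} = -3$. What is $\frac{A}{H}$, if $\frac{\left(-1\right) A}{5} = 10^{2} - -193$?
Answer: $- \frac{1465}{9} \approx -162.78$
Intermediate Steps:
$H = 9$ ($H = \left(-3\right) \left(-3\right) = 9$)
$A = -1465$ ($A = - 5 \left(10^{2} - -193\right) = - 5 \left(100 + 193\right) = \left(-5\right) 293 = -1465$)
$\frac{A}{H} = - \frac{1465}{9}$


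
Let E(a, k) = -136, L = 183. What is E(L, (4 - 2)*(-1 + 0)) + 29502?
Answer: 29366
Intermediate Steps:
E(L, (4 - 2)*(-1 + 0)) + 29502 = -136 + 29502 = 29366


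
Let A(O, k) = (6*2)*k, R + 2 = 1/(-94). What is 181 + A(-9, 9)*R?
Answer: -1699/47 ≈ -36.149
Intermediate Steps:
R = -189/94 (R = -2 + 1/(-94) = -2 - 1/94 = -189/94 ≈ -2.0106)
A(O, k) = 12*k
181 + A(-9, 9)*R = 181 + (12*9)*(-189/94) = 181 + 108*(-189/94) = 181 - 10206/47 = -1699/47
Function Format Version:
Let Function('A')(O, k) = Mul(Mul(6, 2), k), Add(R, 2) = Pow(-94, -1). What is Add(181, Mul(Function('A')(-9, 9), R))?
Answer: Rational(-1699, 47) ≈ -36.149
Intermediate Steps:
R = Rational(-189, 94) (R = Add(-2, Pow(-94, -1)) = Add(-2, Rational(-1, 94)) = Rational(-189, 94) ≈ -2.0106)
Function('A')(O, k) = Mul(12, k)
Add(181, Mul(Function('A')(-9, 9), R)) = Add(181, Mul(Mul(12, 9), Rational(-189, 94))) = Add(181, Mul(108, Rational(-189, 94))) = Add(181, Rational(-10206, 47)) = Rational(-1699, 47)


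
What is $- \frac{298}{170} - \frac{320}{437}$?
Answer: $- \frac{92313}{37145} \approx -2.4852$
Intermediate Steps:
$- \frac{298}{170} - \frac{320}{437} = \left(-298\right) \frac{1}{170} - \frac{320}{437} = - \frac{149}{85} - \frac{320}{437} = - \frac{92313}{37145}$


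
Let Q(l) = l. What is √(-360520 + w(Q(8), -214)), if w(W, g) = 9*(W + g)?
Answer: I*√362374 ≈ 601.97*I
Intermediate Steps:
w(W, g) = 9*W + 9*g
√(-360520 + w(Q(8), -214)) = √(-360520 + (9*8 + 9*(-214))) = √(-360520 + (72 - 1926)) = √(-360520 - 1854) = √(-362374) = I*√362374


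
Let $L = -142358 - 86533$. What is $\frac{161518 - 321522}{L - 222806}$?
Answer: $\frac{160004}{451697} \approx 0.35423$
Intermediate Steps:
$L = -228891$
$\frac{161518 - 321522}{L - 222806} = \frac{161518 - 321522}{-228891 - 222806} = - \frac{160004}{-451697} = \left(-160004\right) \left(- \frac{1}{451697}\right) = \frac{160004}{451697}$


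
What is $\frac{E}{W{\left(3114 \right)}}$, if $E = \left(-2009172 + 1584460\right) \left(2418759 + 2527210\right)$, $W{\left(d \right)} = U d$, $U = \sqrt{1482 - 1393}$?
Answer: $- \frac{1050306192964 \sqrt{89}}{138573} \approx -7.1504 \cdot 10^{7}$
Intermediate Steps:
$U = \sqrt{89} \approx 9.434$
$W{\left(d \right)} = d \sqrt{89}$ ($W{\left(d \right)} = \sqrt{89} d = d \sqrt{89}$)
$E = -2100612385928$ ($E = \left(-424712\right) 4945969 = -2100612385928$)
$\frac{E}{W{\left(3114 \right)}} = - \frac{2100612385928}{3114 \sqrt{89}} = - 2100612385928 \frac{\sqrt{89}}{277146} = - \frac{1050306192964 \sqrt{89}}{138573}$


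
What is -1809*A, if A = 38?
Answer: -68742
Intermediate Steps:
-1809*A = -1809*38 = -68742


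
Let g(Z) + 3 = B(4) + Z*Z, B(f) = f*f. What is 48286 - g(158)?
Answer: 23309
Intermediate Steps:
B(f) = f**2
g(Z) = 13 + Z**2 (g(Z) = -3 + (4**2 + Z*Z) = -3 + (16 + Z**2) = 13 + Z**2)
48286 - g(158) = 48286 - (13 + 158**2) = 48286 - (13 + 24964) = 48286 - 1*24977 = 48286 - 24977 = 23309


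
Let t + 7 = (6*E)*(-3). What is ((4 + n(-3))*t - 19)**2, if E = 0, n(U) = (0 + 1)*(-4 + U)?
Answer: 4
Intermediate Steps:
n(U) = -4 + U (n(U) = 1*(-4 + U) = -4 + U)
t = -7 (t = -7 + (6*0)*(-3) = -7 + 0*(-3) = -7 + 0 = -7)
((4 + n(-3))*t - 19)**2 = ((4 + (-4 - 3))*(-7) - 19)**2 = ((4 - 7)*(-7) - 19)**2 = (-3*(-7) - 19)**2 = (21 - 19)**2 = 2**2 = 4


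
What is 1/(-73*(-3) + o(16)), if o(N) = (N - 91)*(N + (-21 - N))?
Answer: 1/1794 ≈ 0.00055741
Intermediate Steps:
o(N) = 1911 - 21*N (o(N) = (-91 + N)*(-21) = 1911 - 21*N)
1/(-73*(-3) + o(16)) = 1/(-73*(-3) + (1911 - 21*16)) = 1/(219 + (1911 - 336)) = 1/(219 + 1575) = 1/1794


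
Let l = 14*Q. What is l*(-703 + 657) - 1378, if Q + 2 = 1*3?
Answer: -2022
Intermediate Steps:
Q = 1 (Q = -2 + 1*3 = -2 + 3 = 1)
l = 14 (l = 14*1 = 14)
l*(-703 + 657) - 1378 = 14*(-703 + 657) - 1378 = 14*(-46) - 1378 = -644 - 1378 = -2022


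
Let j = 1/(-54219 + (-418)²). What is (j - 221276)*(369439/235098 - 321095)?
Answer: 2012888558039816812109/28330484490 ≈ 7.1050e+10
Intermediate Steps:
j = 1/120505 (j = 1/(-54219 + 174724) = 1/120505 ≈ 8.2984e-6)
(j - 221276)*(369439/235098 - 321095) = (1/120505 - 221276)*(369439/235098 - 321095) = -26664864379*(369439*(1/235098) - 321095)/120505 = -26664864379*(369439/235098 - 321095)/120505 = -26664864379/120505*(-75488422871/235098) = 2012888558039816812109/28330484490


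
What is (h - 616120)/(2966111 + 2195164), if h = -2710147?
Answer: -475181/737325 ≈ -0.64447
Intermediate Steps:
(h - 616120)/(2966111 + 2195164) = (-2710147 - 616120)/(2966111 + 2195164) = -3326267/5161275 = -3326267*1/5161275 = -475181/737325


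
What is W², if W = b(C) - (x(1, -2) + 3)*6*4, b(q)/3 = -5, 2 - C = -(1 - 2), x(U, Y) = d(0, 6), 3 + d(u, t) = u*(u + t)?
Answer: 225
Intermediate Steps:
d(u, t) = -3 + u*(t + u) (d(u, t) = -3 + u*(u + t) = -3 + u*(t + u))
x(U, Y) = -3 (x(U, Y) = -3 + 0² + 6*0 = -3 + 0 + 0 = -3)
C = 1 (C = 2 - (-1)*(1 - 2) = 2 - (-1)*(-1) = 2 - 1*1 = 2 - 1 = 1)
b(q) = -15 (b(q) = 3*(-5) = -15)
W = -15 (W = -15 - (-3 + 3)*6*4 = -15 - 0*24 = -15 - 1*0 = -15 + 0 = -15)
W² = (-15)² = 225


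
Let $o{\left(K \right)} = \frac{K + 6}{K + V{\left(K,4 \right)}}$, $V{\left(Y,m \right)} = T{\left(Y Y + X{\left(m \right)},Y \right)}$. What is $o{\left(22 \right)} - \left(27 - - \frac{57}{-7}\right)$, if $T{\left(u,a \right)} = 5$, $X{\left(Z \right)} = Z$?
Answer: $- \frac{3368}{189} \approx -17.82$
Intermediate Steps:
$V{\left(Y,m \right)} = 5$
$o{\left(K \right)} = \frac{6 + K}{5 + K}$ ($o{\left(K \right)} = \frac{K + 6}{K + 5} = \frac{6 + K}{5 + K}$)
$o{\left(22 \right)} - \left(27 - - \frac{57}{-7}\right) = \frac{6 + 22}{5 + 22} - \left(27 - - \frac{57}{-7}\right) = \frac{1}{27} \cdot 28 - \left(27 - \left(-57\right) \left(- \frac{1}{7}\right)\right) = \frac{1}{27} \cdot 28 - \left(27 - \frac{57}{7}\right) = \frac{28}{27} - \left(27 - \frac{57}{7}\right) = \frac{28}{27} - \frac{132}{7} = - \frac{3368}{189}$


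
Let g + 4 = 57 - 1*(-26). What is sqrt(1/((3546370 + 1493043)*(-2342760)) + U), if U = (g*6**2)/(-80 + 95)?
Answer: sqrt(6606840864161876950431682590)/5903067599940 ≈ 13.770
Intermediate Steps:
g = 79 (g = -4 + (57 - 1*(-26)) = -4 + (57 + 26) = -4 + 83 = 79)
U = 948/5 (U = (79*6**2)/(-80 + 95) = (79*36)/15 = 2844*(1/15) = 948/5 ≈ 189.60)
sqrt(1/((3546370 + 1493043)*(-2342760)) + U) = sqrt(1/((3546370 + 1493043)*(-2342760)) + 948/5) = sqrt(-1/2342760/5039413 + 948/5) = sqrt((1/5039413)*(-1/2342760) + 948/5) = sqrt(-1/11806135199880 + 948/5) = sqrt(2238443233897247/11806135199880) = sqrt(6606840864161876950431682590)/5903067599940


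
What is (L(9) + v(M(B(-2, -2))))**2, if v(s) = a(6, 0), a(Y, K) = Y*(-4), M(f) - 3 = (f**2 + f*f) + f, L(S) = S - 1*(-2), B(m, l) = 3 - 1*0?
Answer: 169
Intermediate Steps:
B(m, l) = 3 (B(m, l) = 3 + 0 = 3)
L(S) = 2 + S (L(S) = S + 2 = 2 + S)
M(f) = 3 + f + 2*f**2 (M(f) = 3 + ((f**2 + f*f) + f) = 3 + ((f**2 + f**2) + f) = 3 + (2*f**2 + f) = 3 + (f + 2*f**2) = 3 + f + 2*f**2)
a(Y, K) = -4*Y
v(s) = -24 (v(s) = -4*6 = -24)
(L(9) + v(M(B(-2, -2))))**2 = ((2 + 9) - 24)**2 = (11 - 24)**2 = (-13)**2 = 169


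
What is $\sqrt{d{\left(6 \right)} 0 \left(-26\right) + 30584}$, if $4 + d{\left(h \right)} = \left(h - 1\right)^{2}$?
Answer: $2 \sqrt{7646} \approx 174.88$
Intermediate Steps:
$d{\left(h \right)} = -4 + \left(-1 + h\right)^{2}$ ($d{\left(h \right)} = -4 + \left(h - 1\right)^{2} = -4 + \left(-1 + h\right)^{2}$)
$\sqrt{d{\left(6 \right)} 0 \left(-26\right) + 30584} = \sqrt{\left(-4 + \left(-1 + 6\right)^{2}\right) 0 \left(-26\right) + 30584} = \sqrt{\left(-4 + 5^{2}\right) 0 \left(-26\right) + 30584} = \sqrt{\left(-4 + 25\right) 0 \left(-26\right) + 30584} = \sqrt{21 \cdot 0 \left(-26\right) + 30584} = \sqrt{0 \left(-26\right) + 30584} = \sqrt{0 + 30584} = \sqrt{30584} = 2 \sqrt{7646}$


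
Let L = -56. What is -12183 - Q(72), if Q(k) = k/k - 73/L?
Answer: -682377/56 ≈ -12185.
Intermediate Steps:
Q(k) = 129/56 (Q(k) = k/k - 73/(-56) = 1 - 73*(-1/56) = 1 + 73/56 = 129/56)
-12183 - Q(72) = -12183 - 1*129/56 = -12183 - 129/56 = -682377/56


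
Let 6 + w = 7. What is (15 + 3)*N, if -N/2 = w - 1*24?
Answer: 828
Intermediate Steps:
w = 1 (w = -6 + 7 = 1)
N = 46 (N = -2*(1 - 1*24) = -2*(1 - 24) = -2*(-23) = 46)
(15 + 3)*N = (15 + 3)*46 = 18*46 = 828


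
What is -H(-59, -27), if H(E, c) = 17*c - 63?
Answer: 522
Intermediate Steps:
H(E, c) = -63 + 17*c
-H(-59, -27) = -(-63 + 17*(-27)) = -(-63 - 459) = -1*(-522) = 522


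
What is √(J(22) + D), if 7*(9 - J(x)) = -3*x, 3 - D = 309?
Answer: I*√14091/7 ≈ 16.958*I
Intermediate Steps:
D = -306 (D = 3 - 1*309 = 3 - 309 = -306)
J(x) = 9 + 3*x/7 (J(x) = 9 - (-3)*x/7 = 9 + 3*x/7)
√(J(22) + D) = √((9 + (3/7)*22) - 306) = √((9 + 66/7) - 306) = √(129/7 - 306) = √(-2013/7) = I*√14091/7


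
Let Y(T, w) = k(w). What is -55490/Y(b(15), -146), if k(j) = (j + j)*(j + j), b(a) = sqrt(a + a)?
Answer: -27745/42632 ≈ -0.65080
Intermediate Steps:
b(a) = sqrt(2)*sqrt(a) (b(a) = sqrt(2*a) = sqrt(2)*sqrt(a))
k(j) = 4*j**2 (k(j) = (2*j)*(2*j) = 4*j**2)
Y(T, w) = 4*w**2
-55490/Y(b(15), -146) = -55490/(4*(-146)**2) = -55490/(4*21316) = -55490/85264 = -55490*1/85264 = -27745/42632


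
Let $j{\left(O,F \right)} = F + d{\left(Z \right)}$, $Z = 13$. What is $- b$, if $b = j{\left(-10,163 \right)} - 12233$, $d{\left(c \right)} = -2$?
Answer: $12072$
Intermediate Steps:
$j{\left(O,F \right)} = -2 + F$ ($j{\left(O,F \right)} = F - 2 = -2 + F$)
$b = -12072$ ($b = \left(-2 + 163\right) - 12233 = 161 - 12233 = -12072$)
$- b = \left(-1\right) \left(-12072\right) = 12072$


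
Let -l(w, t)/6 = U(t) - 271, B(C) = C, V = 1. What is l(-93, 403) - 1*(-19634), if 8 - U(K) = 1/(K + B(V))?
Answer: 4284827/202 ≈ 21212.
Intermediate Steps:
U(K) = 8 - 1/(1 + K) (U(K) = 8 - 1/(K + 1) = 8 - 1/(1 + K))
l(w, t) = 1626 - 6*(7 + 8*t)/(1 + t) (l(w, t) = -6*((7 + 8*t)/(1 + t) - 271) = -6*(-271 + (7 + 8*t)/(1 + t)) = 1626 - 6*(7 + 8*t)/(1 + t))
l(-93, 403) - 1*(-19634) = 6*(264 + 263*403)/(1 + 403) - 1*(-19634) = 6*(264 + 105989)/404 + 19634 = 6*(1/404)*106253 + 19634 = 318759/202 + 19634 = 4284827/202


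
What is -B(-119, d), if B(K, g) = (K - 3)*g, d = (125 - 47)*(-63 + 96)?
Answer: 314028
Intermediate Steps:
d = 2574 (d = 78*33 = 2574)
B(K, g) = g*(-3 + K) (B(K, g) = (-3 + K)*g = g*(-3 + K))
-B(-119, d) = -2574*(-3 - 119) = -2574*(-122) = -1*(-314028) = 314028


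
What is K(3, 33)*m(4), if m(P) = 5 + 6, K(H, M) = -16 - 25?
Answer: -451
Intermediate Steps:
K(H, M) = -41
m(P) = 11
K(3, 33)*m(4) = -41*11 = -451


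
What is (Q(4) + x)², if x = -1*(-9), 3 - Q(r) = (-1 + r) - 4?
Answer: 169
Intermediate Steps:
Q(r) = 8 - r (Q(r) = 3 - ((-1 + r) - 4) = 3 - (-5 + r) = 3 + (5 - r) = 8 - r)
x = 9
(Q(4) + x)² = ((8 - 1*4) + 9)² = ((8 - 4) + 9)² = (4 + 9)² = 13² = 169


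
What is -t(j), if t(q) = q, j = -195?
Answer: 195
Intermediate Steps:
-t(j) = -1*(-195) = 195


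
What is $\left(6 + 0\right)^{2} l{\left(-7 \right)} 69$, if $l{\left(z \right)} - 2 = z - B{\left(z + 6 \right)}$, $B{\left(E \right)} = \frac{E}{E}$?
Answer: $-14904$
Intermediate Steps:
$B{\left(E \right)} = 1$
$l{\left(z \right)} = 1 + z$ ($l{\left(z \right)} = 2 + \left(z - 1\right) = 2 + \left(-1 + z\right) = 1 + z$)
$\left(6 + 0\right)^{2} l{\left(-7 \right)} 69 = \left(6 + 0\right)^{2} \left(1 - 7\right) 69 = 6^{2} \left(-6\right) 69 = 36 \left(-6\right) 69 = \left(-216\right) 69 = -14904$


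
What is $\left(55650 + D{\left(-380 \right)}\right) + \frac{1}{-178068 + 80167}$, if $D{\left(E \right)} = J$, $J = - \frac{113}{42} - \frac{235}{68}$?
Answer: $\frac{7779156969695}{139802628} \approx 55644.0$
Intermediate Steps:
$J = - \frac{8777}{1428}$ ($J = \left(-113\right) \frac{1}{42} - \frac{235}{68} = - \frac{113}{42} - \frac{235}{68} = - \frac{8777}{1428} \approx -6.1464$)
$D{\left(E \right)} = - \frac{8777}{1428}$
$\left(55650 + D{\left(-380 \right)}\right) + \frac{1}{-178068 + 80167} = \left(55650 - \frac{8777}{1428}\right) + \frac{1}{-178068 + 80167} = \frac{79459423}{1428} + \frac{1}{-97901} = \frac{79459423}{1428} - \frac{1}{97901} = \frac{7779156969695}{139802628}$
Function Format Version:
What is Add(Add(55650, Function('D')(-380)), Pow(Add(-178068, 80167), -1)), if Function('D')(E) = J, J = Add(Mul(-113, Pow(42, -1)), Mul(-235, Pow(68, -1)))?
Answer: Rational(7779156969695, 139802628) ≈ 55644.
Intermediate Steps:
J = Rational(-8777, 1428) (J = Add(Mul(-113, Rational(1, 42)), Mul(-235, Rational(1, 68))) = Add(Rational(-113, 42), Rational(-235, 68)) = Rational(-8777, 1428) ≈ -6.1464)
Function('D')(E) = Rational(-8777, 1428)
Add(Add(55650, Function('D')(-380)), Pow(Add(-178068, 80167), -1)) = Add(Add(55650, Rational(-8777, 1428)), Pow(Add(-178068, 80167), -1)) = Add(Rational(79459423, 1428), Pow(-97901, -1)) = Add(Rational(79459423, 1428), Rational(-1, 97901)) = Rational(7779156969695, 139802628)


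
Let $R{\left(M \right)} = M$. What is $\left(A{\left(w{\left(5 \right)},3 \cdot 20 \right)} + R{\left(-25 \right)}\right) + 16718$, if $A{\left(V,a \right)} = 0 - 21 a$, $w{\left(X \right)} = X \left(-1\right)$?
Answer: $15433$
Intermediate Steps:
$w{\left(X \right)} = - X$
$A{\left(V,a \right)} = - 21 a$
$\left(A{\left(w{\left(5 \right)},3 \cdot 20 \right)} + R{\left(-25 \right)}\right) + 16718 = \left(- 21 \cdot 3 \cdot 20 - 25\right) + 16718 = \left(\left(-21\right) 60 - 25\right) + 16718 = \left(-1260 - 25\right) + 16718 = -1285 + 16718 = 15433$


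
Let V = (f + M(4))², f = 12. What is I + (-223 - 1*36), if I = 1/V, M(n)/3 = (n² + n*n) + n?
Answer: -3729599/14400 ≈ -259.00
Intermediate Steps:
M(n) = 3*n + 6*n² (M(n) = 3*((n² + n*n) + n) = 3*((n² + n²) + n) = 3*(2*n² + n) = 3*(n + 2*n²) = 3*n + 6*n²)
V = 14400 (V = (12 + 3*4*(1 + 2*4))² = (12 + 3*4*(1 + 8))² = (12 + 3*4*9)² = (12 + 108)² = 120² = 14400)
I = 1/14400 ≈ 6.9444e-5
I + (-223 - 1*36) = 1/14400 + (-223 - 1*36) = 1/14400 + (-223 - 36) = 1/14400 - 259 = -3729599/14400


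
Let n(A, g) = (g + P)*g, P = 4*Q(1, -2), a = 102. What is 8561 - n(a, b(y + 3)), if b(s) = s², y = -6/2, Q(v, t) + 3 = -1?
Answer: 8561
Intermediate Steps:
Q(v, t) = -4 (Q(v, t) = -3 - 1 = -4)
y = -3 (y = -6*½ = -3)
P = -16 (P = 4*(-4) = -16)
n(A, g) = g*(-16 + g) (n(A, g) = (g - 16)*g = (-16 + g)*g = g*(-16 + g))
8561 - n(a, b(y + 3)) = 8561 - (-3 + 3)²*(-16 + (-3 + 3)²) = 8561 - 0²*(-16 + 0²) = 8561 - 0*(-16 + 0) = 8561 - 0*(-16) = 8561 - 1*0 = 8561 + 0 = 8561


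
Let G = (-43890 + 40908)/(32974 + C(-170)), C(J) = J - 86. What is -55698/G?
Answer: 43388742/71 ≈ 6.1111e+5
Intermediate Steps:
C(J) = -86 + J
G = -71/779 (G = (-43890 + 40908)/(32974 + (-86 - 170)) = -2982/(32974 - 256) = -2982/32718 = -2982*1/32718 = -71/779 ≈ -0.091143)
-55698/G = -55698/(-71/779) = -55698*(-779/71) = 43388742/71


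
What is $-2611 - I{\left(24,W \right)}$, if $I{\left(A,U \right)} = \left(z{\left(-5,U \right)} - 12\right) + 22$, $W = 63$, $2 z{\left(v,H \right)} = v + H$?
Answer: $-2650$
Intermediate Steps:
$z{\left(v,H \right)} = \frac{H}{2} + \frac{v}{2}$ ($z{\left(v,H \right)} = \frac{v + H}{2} = \frac{H + v}{2} = \frac{H}{2} + \frac{v}{2}$)
$I{\left(A,U \right)} = \frac{15}{2} + \frac{U}{2}$ ($I{\left(A,U \right)} = \left(\left(\frac{U}{2} + \frac{1}{2} \left(-5\right)\right) - 12\right) + 22 = \left(\left(\frac{U}{2} - \frac{5}{2}\right) - 12\right) + 22 = \left(\left(- \frac{5}{2} + \frac{U}{2}\right) - 12\right) + 22 = \left(- \frac{29}{2} + \frac{U}{2}\right) + 22 = \frac{15}{2} + \frac{U}{2}$)
$-2611 - I{\left(24,W \right)} = -2611 - \left(\frac{15}{2} + \frac{1}{2} \cdot 63\right) = -2611 - \left(\frac{15}{2} + \frac{63}{2}\right) = -2611 - 39 = -2650$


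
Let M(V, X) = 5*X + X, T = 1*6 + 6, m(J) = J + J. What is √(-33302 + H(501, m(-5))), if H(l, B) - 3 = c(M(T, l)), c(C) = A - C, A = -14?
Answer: I*√36319 ≈ 190.58*I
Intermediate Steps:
m(J) = 2*J
T = 12 (T = 6 + 6 = 12)
M(V, X) = 6*X
c(C) = -14 - C
H(l, B) = -11 - 6*l (H(l, B) = 3 + (-14 - 6*l) = -11 - 6*l)
√(-33302 + H(501, m(-5))) = √(-33302 + (-11 - 6*501)) = √(-33302 + (-11 - 3006)) = √(-33302 - 3017) = √(-36319) = I*√36319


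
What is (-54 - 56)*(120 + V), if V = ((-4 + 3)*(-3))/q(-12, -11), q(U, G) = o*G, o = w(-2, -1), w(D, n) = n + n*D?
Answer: -13170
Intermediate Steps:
w(D, n) = n + D*n
o = 1 (o = -(1 - 2) = -1*(-1) = 1)
q(U, G) = G (q(U, G) = 1*G = G)
V = -3/11 (V = ((-4 + 3)*(-3))/(-11) = -1*(-3)*(-1/11) = 3*(-1/11) = -3/11 ≈ -0.27273)
(-54 - 56)*(120 + V) = (-54 - 56)*(120 - 3/11) = -110*1317/11 = -13170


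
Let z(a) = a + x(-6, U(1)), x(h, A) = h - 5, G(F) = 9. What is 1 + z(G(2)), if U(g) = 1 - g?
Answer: -1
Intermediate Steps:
x(h, A) = -5 + h
z(a) = -11 + a (z(a) = a + (-5 - 6) = a - 11 = -11 + a)
1 + z(G(2)) = 1 + (-11 + 9) = 1 - 2 = -1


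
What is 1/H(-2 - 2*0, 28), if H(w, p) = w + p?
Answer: 1/26 ≈ 0.038462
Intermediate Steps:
H(w, p) = p + w
1/H(-2 - 2*0, 28) = 1/(28 + (-2 - 2*0)) = 1/(28 + (-2 + 0)) = 1/(28 - 2) = 1/26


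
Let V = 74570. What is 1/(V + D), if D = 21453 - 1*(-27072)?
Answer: 1/123095 ≈ 8.1238e-6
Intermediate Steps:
D = 48525 (D = 21453 + 27072 = 48525)
1/(V + D) = 1/(74570 + 48525) = 1/123095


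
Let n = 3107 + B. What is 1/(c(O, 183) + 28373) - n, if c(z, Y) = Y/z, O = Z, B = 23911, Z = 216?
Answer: -55195531434/2042917 ≈ -27018.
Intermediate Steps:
O = 216
n = 27018 (n = 3107 + 23911 = 27018)
1/(c(O, 183) + 28373) - n = 1/(183/216 + 28373) - 1*27018 = 1/(183*(1/216) + 28373) - 27018 = 1/(61/72 + 28373) - 27018 = 1/(2042917/72) - 27018 = 72/2042917 - 27018 = -55195531434/2042917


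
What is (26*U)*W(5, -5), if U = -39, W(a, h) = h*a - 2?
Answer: 27378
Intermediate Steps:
W(a, h) = -2 + a*h (W(a, h) = a*h - 2 = -2 + a*h)
(26*U)*W(5, -5) = (26*(-39))*(-2 + 5*(-5)) = -1014*(-2 - 25) = -1014*(-27) = 27378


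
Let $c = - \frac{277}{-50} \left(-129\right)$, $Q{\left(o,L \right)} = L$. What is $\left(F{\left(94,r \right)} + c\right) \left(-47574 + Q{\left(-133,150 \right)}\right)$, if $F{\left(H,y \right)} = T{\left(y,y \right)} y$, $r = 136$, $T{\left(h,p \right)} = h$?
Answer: $- \frac{21081556704}{25} \approx -8.4326 \cdot 10^{8}$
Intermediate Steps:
$F{\left(H,y \right)} = y^{2}$ ($F{\left(H,y \right)} = y y = y^{2}$)
$c = - \frac{35733}{50}$ ($c = \left(-277\right) \left(- \frac{1}{50}\right) \left(-129\right) = \frac{277}{50} \left(-129\right) = - \frac{35733}{50} \approx -714.66$)
$\left(F{\left(94,r \right)} + c\right) \left(-47574 + Q{\left(-133,150 \right)}\right) = \left(136^{2} - \frac{35733}{50}\right) \left(-47574 + 150\right) = \left(18496 - \frac{35733}{50}\right) \left(-47424\right) = \frac{889067}{50} \left(-47424\right) = - \frac{21081556704}{25}$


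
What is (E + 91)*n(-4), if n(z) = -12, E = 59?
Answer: -1800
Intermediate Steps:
(E + 91)*n(-4) = (59 + 91)*(-12) = 150*(-12) = -1800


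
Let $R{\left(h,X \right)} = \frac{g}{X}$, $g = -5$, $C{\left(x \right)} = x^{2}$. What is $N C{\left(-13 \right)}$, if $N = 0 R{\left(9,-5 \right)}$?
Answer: $0$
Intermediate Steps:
$R{\left(h,X \right)} = - \frac{5}{X}$
$N = 0$ ($N = 0 \left(- \frac{5}{-5}\right) = 0 \left(\left(-5\right) \left(- \frac{1}{5}\right)\right) = 0 \cdot 1 = 0$)
$N C{\left(-13 \right)} = 0 \left(-13\right)^{2} = 0 \cdot 169 = 0$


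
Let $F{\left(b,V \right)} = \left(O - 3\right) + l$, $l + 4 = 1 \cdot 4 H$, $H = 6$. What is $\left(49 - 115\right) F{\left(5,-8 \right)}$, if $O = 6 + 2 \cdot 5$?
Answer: $-2178$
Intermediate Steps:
$O = 16$ ($O = 6 + 10 = 16$)
$l = 20$ ($l = -4 + 1 \cdot 4 \cdot 6 = -4 + 4 \cdot 6 = -4 + 24 = 20$)
$F{\left(b,V \right)} = 33$ ($F{\left(b,V \right)} = \left(16 - 3\right) + 20 = 13 + 20 = 33$)
$\left(49 - 115\right) F{\left(5,-8 \right)} = \left(49 - 115\right) 33 = \left(-66\right) 33 = -2178$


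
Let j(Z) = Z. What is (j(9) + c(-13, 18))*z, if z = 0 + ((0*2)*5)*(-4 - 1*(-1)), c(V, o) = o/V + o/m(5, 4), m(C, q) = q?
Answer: 0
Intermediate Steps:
c(V, o) = o/4 + o/V (c(V, o) = o/V + o/4 = o/4 + o/V)
z = 0 (z = 0 + (0*5)*(-4 + 1) = 0 + 0*(-3) = 0 + 0 = 0)
(j(9) + c(-13, 18))*z = (9 + ((1/4)*18 + 18/(-13)))*0 = (9 + (9/2 + 18*(-1/13)))*0 = (9 + (9/2 - 18/13))*0 = (9 + 81/26)*0 = (315/26)*0 = 0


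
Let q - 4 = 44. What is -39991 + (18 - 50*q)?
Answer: -42373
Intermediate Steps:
q = 48 (q = 4 + 44 = 48)
-39991 + (18 - 50*q) = -39991 + (18 - 50*48) = -39991 + (18 - 2400) = -39991 - 2382 = -42373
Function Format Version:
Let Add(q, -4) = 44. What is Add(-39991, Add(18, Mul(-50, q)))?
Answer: -42373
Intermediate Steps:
q = 48 (q = Add(4, 44) = 48)
Add(-39991, Add(18, Mul(-50, q))) = Add(-39991, Add(18, Mul(-50, 48))) = Add(-39991, Add(18, -2400)) = Add(-39991, -2382) = -42373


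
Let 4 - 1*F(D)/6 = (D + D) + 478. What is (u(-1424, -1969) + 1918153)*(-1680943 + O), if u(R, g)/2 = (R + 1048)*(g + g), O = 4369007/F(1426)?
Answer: -163704623768200435/19956 ≈ -8.2033e+12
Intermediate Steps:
F(D) = -2844 - 12*D (F(D) = 24 - 6*((D + D) + 478) = 24 - 6*(2*D + 478) = 24 - 6*(478 + 2*D) = 24 + (-2868 - 12*D) = -2844 - 12*D)
O = -4369007/19956 (O = 4369007/(-2844 - 12*1426) = 4369007/(-2844 - 17112) = 4369007/(-19956) = 4369007*(-1/19956) = -4369007/19956 ≈ -218.93)
u(R, g) = 4*g*(1048 + R) (u(R, g) = 2*((R + 1048)*(g + g)) = 2*((1048 + R)*(2*g)) = 2*(2*g*(1048 + R)) = 4*g*(1048 + R))
(u(-1424, -1969) + 1918153)*(-1680943 + O) = (4*(-1969)*(1048 - 1424) + 1918153)*(-1680943 - 4369007/19956) = (4*(-1969)*(-376) + 1918153)*(-33549267515/19956) = (2961376 + 1918153)*(-33549267515/19956) = 4879529*(-33549267515/19956) = -163704623768200435/19956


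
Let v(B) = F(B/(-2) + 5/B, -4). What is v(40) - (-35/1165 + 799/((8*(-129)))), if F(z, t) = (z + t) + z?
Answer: -10326559/240456 ≈ -42.946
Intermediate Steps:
F(z, t) = t + 2*z (F(z, t) = (t + z) + z = t + 2*z)
v(B) = -4 - B + 10/B (v(B) = -4 + 2*(B/(-2) + 5/B) = -4 + 2*(B*(-½) + 5/B) = -4 + 2*(-B/2 + 5/B) = -4 + 2*(5/B - B/2) = -4 + (-B + 10/B) = -4 - B + 10/B)
v(40) - (-35/1165 + 799/((8*(-129)))) = (-4 - 1*40 + 10/40) - (-35/1165 + 799/((8*(-129)))) = (-4 - 40 + 10*(1/40)) - (-35*1/1165 + 799/(-1032)) = (-4 - 40 + ¼) - (-7/233 + 799*(-1/1032)) = -175/4 - (-7/233 - 799/1032) = -175/4 - 1*(-193391/240456) = -175/4 + 193391/240456 = -10326559/240456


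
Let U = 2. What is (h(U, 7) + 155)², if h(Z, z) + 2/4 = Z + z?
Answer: 106929/4 ≈ 26732.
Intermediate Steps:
h(Z, z) = -½ + Z + z (h(Z, z) = -½ + (Z + z) = -½ + Z + z)
(h(U, 7) + 155)² = ((-½ + 2 + 7) + 155)² = (17/2 + 155)² = (327/2)² = 106929/4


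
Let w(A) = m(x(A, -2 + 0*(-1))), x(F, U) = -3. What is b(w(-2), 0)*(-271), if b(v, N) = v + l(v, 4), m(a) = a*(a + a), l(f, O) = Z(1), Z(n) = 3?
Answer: -5691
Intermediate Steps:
l(f, O) = 3
m(a) = 2*a**2 (m(a) = a*(2*a) = 2*a**2)
w(A) = 18 (w(A) = 2*(-3)**2 = 2*9 = 18)
b(v, N) = 3 + v (b(v, N) = v + 3 = 3 + v)
b(w(-2), 0)*(-271) = (3 + 18)*(-271) = 21*(-271) = -5691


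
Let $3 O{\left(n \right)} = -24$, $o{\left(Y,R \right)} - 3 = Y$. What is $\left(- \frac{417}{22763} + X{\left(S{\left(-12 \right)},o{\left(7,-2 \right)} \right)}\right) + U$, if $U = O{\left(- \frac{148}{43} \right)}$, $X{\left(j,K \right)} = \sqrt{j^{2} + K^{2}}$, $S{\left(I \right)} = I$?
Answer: $- \frac{182521}{22763} + 2 \sqrt{61} \approx 7.6022$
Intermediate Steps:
$o{\left(Y,R \right)} = 3 + Y$
$O{\left(n \right)} = -8$ ($O{\left(n \right)} = \frac{1}{3} \left(-24\right) = -8$)
$X{\left(j,K \right)} = \sqrt{K^{2} + j^{2}}$
$U = -8$
$\left(- \frac{417}{22763} + X{\left(S{\left(-12 \right)},o{\left(7,-2 \right)} \right)}\right) + U = \left(- \frac{417}{22763} + \sqrt{\left(3 + 7\right)^{2} + \left(-12\right)^{2}}\right) - 8 = \left(\left(-417\right) \frac{1}{22763} + \sqrt{10^{2} + 144}\right) - 8 = \left(- \frac{417}{22763} + \sqrt{100 + 144}\right) - 8 = \left(- \frac{417}{22763} + \sqrt{244}\right) - 8 = \left(- \frac{417}{22763} + 2 \sqrt{61}\right) - 8 = - \frac{182521}{22763} + 2 \sqrt{61}$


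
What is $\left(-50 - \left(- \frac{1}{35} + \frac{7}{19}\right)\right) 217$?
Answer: $- \frac{1037756}{95} \approx -10924.0$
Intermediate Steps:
$\left(-50 - \left(- \frac{1}{35} + \frac{7}{19}\right)\right) 217 = \left(-50 - \frac{226}{665}\right) 217 = \left(- \frac{33476}{665}\right) 217 = - \frac{1037756}{95}$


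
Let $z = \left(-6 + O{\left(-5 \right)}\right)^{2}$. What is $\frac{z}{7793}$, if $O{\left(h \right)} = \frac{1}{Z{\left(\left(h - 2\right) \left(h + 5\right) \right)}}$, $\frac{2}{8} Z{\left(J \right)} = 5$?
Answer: $\frac{14161}{3117200} \approx 0.0045429$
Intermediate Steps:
$Z{\left(J \right)} = 20$ ($Z{\left(J \right)} = 4 \cdot 5 = 20$)
$O{\left(h \right)} = \frac{1}{20}$
$z = \frac{14161}{400}$ ($z = \left(-6 + \frac{1}{20}\right)^{2} = \left(- \frac{119}{20}\right)^{2} = \frac{14161}{400} \approx 35.402$)
$\frac{z}{7793} = \frac{14161}{400 \cdot 7793} = \frac{14161}{400} \cdot \frac{1}{7793} = \frac{14161}{3117200}$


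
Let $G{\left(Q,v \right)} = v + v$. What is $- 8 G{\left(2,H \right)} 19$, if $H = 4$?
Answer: $-1216$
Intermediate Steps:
$G{\left(Q,v \right)} = 2 v$
$- 8 G{\left(2,H \right)} 19 = - 8 \cdot 2 \cdot 4 \cdot 19 = \left(-8\right) 8 \cdot 19 = \left(-64\right) 19 = -1216$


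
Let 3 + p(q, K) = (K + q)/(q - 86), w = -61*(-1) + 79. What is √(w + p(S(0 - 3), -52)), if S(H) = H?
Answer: 2*√272518/89 ≈ 11.731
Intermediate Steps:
w = 140 (w = 61 + 79 = 140)
p(q, K) = -3 + (K + q)/(-86 + q) (p(q, K) = -3 + (K + q)/(q - 86) = -3 + (K + q)/(-86 + q))
√(w + p(S(0 - 3), -52)) = √(140 + (258 - 52 - 2*(0 - 3))/(-86 + (0 - 3))) = √(140 + (258 - 52 - 2*(-3))/(-86 - 3)) = √(140 + (258 - 52 + 6)/(-89)) = √(140 - 1/89*212) = √(140 - 212/89) = √(12248/89) = 2*√272518/89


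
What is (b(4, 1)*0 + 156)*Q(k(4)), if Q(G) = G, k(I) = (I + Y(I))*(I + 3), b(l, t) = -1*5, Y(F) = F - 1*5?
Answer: 3276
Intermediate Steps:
Y(F) = -5 + F (Y(F) = F - 5 = -5 + F)
b(l, t) = -5
k(I) = (-5 + 2*I)*(3 + I) (k(I) = (I + (-5 + I))*(I + 3) = (-5 + 2*I)*(3 + I))
(b(4, 1)*0 + 156)*Q(k(4)) = (-5*0 + 156)*(-15 + 4 + 2*4**2) = (0 + 156)*(-15 + 4 + 2*16) = 156*(-15 + 4 + 32) = 156*21 = 3276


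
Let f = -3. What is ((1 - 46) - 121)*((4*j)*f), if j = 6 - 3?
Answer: 5976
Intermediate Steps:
j = 3
((1 - 46) - 121)*((4*j)*f) = ((1 - 46) - 121)*((4*3)*(-3)) = (-45 - 121)*(12*(-3)) = -166*(-36) = 5976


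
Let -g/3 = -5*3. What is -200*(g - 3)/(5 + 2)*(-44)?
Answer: 52800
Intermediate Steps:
g = 45 (g = -(-15)*3 = -3*(-15) = 45)
-200*(g - 3)/(5 + 2)*(-44) = -200*(45 - 3)/(5 + 2)*(-44) = -200*42/7*(-44) = -200*42*(⅐)*(-44) = -200*6*(-44) = -20*60*(-44) = -1200*(-44) = 52800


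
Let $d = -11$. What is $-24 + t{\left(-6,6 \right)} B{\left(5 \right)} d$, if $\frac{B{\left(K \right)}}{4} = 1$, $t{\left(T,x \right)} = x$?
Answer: $-288$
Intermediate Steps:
$B{\left(K \right)} = 4$ ($B{\left(K \right)} = 4 \cdot 1 = 4$)
$-24 + t{\left(-6,6 \right)} B{\left(5 \right)} d = -24 + 6 \cdot 4 \left(-11\right) = -24 + 6 \left(-44\right) = -24 - 264 = -288$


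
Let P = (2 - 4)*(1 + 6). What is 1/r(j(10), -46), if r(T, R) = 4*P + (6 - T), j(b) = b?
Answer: -1/60 ≈ -0.016667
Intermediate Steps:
P = -14 (P = -2*7 = -14)
r(T, R) = -50 - T (r(T, R) = 4*(-14) + (6 - T) = -56 + (6 - T) = -50 - T)
1/r(j(10), -46) = 1/(-50 - 1*10) = 1/(-50 - 10) = 1/(-60) = -1/60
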